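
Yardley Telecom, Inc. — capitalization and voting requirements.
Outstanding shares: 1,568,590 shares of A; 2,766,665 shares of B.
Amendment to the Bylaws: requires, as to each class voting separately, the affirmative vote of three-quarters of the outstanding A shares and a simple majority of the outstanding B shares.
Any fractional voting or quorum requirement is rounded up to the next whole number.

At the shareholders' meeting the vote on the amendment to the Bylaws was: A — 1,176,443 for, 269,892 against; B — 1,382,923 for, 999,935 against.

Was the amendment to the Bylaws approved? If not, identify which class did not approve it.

Not approved — the B shares did not give the required vote.

A: 3/4 of 1568590 = 1176442.50, rounded up to 1176443; 1,176,443 required, 1,176,443 in favor — approved.
B: a majority of 2766665 is 1383333; 1,383,333 required, 1,382,923 in favor — not approved.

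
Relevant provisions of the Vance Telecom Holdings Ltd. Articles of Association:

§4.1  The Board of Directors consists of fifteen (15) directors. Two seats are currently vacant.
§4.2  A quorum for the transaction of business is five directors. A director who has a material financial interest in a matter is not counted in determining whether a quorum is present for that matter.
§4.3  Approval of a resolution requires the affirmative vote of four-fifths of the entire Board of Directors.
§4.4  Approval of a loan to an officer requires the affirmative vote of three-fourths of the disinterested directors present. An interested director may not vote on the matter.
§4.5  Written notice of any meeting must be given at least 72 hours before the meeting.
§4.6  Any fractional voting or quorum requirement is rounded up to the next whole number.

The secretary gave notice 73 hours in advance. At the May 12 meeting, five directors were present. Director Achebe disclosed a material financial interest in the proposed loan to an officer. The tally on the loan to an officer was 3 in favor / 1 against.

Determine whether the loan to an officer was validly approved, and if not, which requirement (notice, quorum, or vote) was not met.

Invalid — quorum requirement not satisfied.

Notice: 73 hours given; 72 required (73 ≥ 72). Satisfied.
Quorum: 5 present, but the 1 interested director does not count, leaving 4. Quorum is 5. Not satisfied.
Vote: the loan to an officer requires three-fourths of the disinterested directors present (5 − 1 = 4). 3/4 of 4 = 3, so 3 affirmative votes are needed; 3 voted in favor. Satisfied. (Moot — without a quorum no business can be validly transacted.)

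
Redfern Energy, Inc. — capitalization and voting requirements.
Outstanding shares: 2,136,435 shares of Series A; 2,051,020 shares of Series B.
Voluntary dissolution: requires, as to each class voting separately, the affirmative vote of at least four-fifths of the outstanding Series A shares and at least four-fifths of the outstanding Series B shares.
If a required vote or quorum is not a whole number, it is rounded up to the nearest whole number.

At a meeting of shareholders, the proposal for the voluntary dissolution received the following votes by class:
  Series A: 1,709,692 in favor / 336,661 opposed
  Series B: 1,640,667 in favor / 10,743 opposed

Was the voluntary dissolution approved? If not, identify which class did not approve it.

Not approved — the Series B shares did not give the required vote.

Series A: 4/5 of 2136435 = 1709148; 1,709,148 required, 1,709,692 in favor — approved.
Series B: 4/5 of 2051020 = 1640816; 1,640,816 required, 1,640,667 in favor — not approved.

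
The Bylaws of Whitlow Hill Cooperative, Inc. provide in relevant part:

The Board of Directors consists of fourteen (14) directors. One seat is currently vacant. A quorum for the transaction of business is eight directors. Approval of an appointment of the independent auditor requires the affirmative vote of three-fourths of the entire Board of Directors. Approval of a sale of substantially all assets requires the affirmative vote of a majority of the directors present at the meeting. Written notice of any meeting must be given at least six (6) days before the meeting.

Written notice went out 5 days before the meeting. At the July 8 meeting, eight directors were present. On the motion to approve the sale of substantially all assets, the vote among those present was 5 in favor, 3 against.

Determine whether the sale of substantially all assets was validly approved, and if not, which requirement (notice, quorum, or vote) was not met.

Notice: 5 days given; 6 required (5 < 6). Not satisfied.
Quorum: 8 present; quorum is 8. Satisfied.
Vote: the sale of substantially all assets requires a majority of the directors present (8). A majority of 8 is 5, so 5 affirmative votes are needed; 5 voted in favor. Satisfied.

Invalid — notice requirement not satisfied.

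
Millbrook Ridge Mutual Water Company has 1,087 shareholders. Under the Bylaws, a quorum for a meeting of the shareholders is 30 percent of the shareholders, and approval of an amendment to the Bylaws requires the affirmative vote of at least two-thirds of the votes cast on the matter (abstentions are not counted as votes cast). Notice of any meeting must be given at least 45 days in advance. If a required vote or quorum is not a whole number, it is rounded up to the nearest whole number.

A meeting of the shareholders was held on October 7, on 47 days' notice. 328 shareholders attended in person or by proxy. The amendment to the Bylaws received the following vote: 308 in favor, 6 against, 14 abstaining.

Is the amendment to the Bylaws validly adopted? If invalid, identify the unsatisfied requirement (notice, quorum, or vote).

Valid — all requirements satisfied.

Notice: 47 days given; 45 required. Satisfied.
Quorum: 30% of 1,087 = 326.10, rounded up to 327; 328 present. Satisfied.
Vote: requires two-thirds of the votes cast (328 − 14 abstaining = 314); 2/3 of 314 = 209.33, rounded up to 210, so 210 needed; 308 in favor. Satisfied.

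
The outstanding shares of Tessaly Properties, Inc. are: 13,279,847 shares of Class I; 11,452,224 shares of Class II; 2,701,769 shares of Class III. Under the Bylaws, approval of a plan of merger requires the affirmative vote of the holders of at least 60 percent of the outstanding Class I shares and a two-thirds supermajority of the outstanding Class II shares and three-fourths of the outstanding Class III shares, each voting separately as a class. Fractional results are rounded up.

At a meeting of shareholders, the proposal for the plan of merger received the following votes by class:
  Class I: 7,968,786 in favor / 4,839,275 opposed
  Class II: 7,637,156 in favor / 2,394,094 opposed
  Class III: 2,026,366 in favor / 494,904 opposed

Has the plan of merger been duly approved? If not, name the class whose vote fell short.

Class I: 3/5 of 13279847 = 7967908.20, rounded up to 7967909; 7,967,909 required, 7,968,786 in favor — approved.
Class II: 2/3 of 11452224 = 7634816; 7,634,816 required, 7,637,156 in favor — approved.
Class III: 3/4 of 2701769 = 2026326.75, rounded up to 2026327; 2,026,327 required, 2,026,366 in favor — approved.

Approved — every class gave the required vote.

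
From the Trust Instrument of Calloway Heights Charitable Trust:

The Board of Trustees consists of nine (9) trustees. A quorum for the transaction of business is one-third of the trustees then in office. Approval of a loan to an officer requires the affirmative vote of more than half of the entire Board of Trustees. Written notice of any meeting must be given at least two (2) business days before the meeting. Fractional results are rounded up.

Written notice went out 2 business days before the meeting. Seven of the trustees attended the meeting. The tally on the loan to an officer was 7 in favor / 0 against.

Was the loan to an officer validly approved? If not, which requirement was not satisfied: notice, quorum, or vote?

Valid — all requirements satisfied.

Notice: 2 business days given; 2 required (2 ≥ 2). Satisfied.
Quorum: 7 present; quorum is 3. Satisfied.
Vote: the loan to an officer requires a majority of the entire Board of Trustees (9). A majority of 9 is 5, so 5 affirmative votes are needed; 7 voted in favor. Satisfied.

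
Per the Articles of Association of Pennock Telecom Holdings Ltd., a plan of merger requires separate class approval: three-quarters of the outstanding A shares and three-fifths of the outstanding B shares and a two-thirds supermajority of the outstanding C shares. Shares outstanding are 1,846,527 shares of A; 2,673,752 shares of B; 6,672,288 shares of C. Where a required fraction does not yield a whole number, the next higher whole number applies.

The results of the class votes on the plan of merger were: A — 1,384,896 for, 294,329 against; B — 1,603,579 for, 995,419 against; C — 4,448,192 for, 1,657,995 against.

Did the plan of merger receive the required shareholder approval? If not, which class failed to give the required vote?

A: 3/4 of 1846527 = 1384895.25, rounded up to 1384896; 1,384,896 required, 1,384,896 in favor — approved.
B: 3/5 of 2673752 = 1604251.20, rounded up to 1604252; 1,604,252 required, 1,603,579 in favor — not approved.
C: 2/3 of 6672288 = 4448192; 4,448,192 required, 4,448,192 in favor — approved.

Not approved — the B shares did not give the required vote.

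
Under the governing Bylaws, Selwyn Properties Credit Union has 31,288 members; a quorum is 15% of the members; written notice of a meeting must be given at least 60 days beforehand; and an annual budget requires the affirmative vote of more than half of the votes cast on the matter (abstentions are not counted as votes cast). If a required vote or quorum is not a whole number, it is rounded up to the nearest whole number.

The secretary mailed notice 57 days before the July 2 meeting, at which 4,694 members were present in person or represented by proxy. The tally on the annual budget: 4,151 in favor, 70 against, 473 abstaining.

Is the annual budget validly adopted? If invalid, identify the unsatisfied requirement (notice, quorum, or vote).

Notice: 57 days given; 60 required. Not satisfied.
Quorum: 15% of 31,288 = 4,693.20, rounded up to 4,694; 4,694 present. Satisfied.
Vote: requires a majority of the votes cast (4,694 − 473 abstaining = 4,221); a majority of 4221 is 2111, so 2,111 needed; 4,151 in favor. Satisfied.

Invalid — notice requirement not satisfied.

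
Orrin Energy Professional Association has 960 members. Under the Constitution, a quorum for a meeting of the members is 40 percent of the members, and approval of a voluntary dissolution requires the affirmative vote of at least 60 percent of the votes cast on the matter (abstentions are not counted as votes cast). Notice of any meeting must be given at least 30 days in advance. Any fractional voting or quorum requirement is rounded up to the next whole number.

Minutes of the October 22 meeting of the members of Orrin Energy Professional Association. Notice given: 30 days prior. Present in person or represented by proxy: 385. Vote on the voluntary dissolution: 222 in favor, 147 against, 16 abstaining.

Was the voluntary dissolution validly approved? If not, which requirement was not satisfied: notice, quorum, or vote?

Notice: 30 days given; 30 required. Satisfied.
Quorum: 40% of 960 = 384; 385 present. Satisfied.
Vote: requires three-fifths of the votes cast (385 − 16 abstaining = 369); 3/5 of 369 = 221.40, rounded up to 222, so 222 needed; 222 in favor. Satisfied.

Valid — all requirements satisfied.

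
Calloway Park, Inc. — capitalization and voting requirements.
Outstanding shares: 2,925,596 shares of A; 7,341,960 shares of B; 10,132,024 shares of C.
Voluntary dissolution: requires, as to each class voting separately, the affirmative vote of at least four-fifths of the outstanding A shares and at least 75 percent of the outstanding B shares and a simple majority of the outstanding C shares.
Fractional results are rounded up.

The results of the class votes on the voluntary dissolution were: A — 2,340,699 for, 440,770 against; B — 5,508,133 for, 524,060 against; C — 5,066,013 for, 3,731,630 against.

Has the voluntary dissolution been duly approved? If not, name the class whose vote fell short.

A: 4/5 of 2925596 = 2340476.80, rounded up to 2340477; 2,340,477 required, 2,340,699 in favor — approved.
B: 3/4 of 7341960 = 5506470; 5,506,470 required, 5,508,133 in favor — approved.
C: a majority of 10132024 is 5066013; 5,066,013 required, 5,066,013 in favor — approved.

Approved — every class gave the required vote.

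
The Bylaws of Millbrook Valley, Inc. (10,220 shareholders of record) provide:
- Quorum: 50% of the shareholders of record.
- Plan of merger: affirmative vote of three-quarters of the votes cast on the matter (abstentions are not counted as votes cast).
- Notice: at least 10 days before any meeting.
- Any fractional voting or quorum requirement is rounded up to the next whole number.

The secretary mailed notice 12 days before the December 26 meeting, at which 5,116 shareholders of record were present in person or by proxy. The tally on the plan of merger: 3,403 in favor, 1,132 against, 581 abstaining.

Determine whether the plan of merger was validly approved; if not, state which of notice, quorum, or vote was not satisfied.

Valid — all requirements satisfied.

Notice: 12 days given; 10 required. Satisfied.
Quorum: 50% of 10,220 = 5,110; 5,116 present. Satisfied.
Vote: requires three-fourths of the votes cast (5,116 − 581 abstaining = 4,535); 3/4 of 4535 = 3401.25, rounded up to 3402, so 3,402 needed; 3,403 in favor. Satisfied.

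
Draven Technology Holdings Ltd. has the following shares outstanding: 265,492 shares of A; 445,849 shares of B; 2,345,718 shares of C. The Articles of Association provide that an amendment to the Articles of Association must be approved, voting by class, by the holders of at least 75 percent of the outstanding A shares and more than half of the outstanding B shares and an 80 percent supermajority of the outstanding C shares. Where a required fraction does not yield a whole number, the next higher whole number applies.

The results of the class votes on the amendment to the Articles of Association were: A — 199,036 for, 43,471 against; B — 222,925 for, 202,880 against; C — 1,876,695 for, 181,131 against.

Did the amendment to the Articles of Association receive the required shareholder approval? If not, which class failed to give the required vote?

Not approved — the A shares did not give the required vote.

A: 3/4 of 265492 = 199119; 199,119 required, 199,036 in favor — not approved.
B: a majority of 445849 is 222925; 222,925 required, 222,925 in favor — approved.
C: 4/5 of 2345718 = 1876574.40, rounded up to 1876575; 1,876,575 required, 1,876,695 in favor — approved.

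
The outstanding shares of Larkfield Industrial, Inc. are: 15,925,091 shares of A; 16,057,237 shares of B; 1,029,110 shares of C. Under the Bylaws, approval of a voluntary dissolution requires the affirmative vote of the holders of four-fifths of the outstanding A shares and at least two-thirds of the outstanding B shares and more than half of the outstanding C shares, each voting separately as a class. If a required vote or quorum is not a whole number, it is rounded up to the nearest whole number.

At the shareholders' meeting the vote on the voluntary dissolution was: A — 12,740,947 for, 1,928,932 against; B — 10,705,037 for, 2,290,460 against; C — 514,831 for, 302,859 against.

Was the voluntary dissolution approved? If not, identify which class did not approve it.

Approved — every class gave the required vote.

A: 4/5 of 15925091 = 12740072.80, rounded up to 12740073; 12,740,073 required, 12,740,947 in favor — approved.
B: 2/3 of 16057237 = 10704824.67, rounded up to 10704825; 10,704,825 required, 10,705,037 in favor — approved.
C: a majority of 1029110 is 514556; 514,556 required, 514,831 in favor — approved.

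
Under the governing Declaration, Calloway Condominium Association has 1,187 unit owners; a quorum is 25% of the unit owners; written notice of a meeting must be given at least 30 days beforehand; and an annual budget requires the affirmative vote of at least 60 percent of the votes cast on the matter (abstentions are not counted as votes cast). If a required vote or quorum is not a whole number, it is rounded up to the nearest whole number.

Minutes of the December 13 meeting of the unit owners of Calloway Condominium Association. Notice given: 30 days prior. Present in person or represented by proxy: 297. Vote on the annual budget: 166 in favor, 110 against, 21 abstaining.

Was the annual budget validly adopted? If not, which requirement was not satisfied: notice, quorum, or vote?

Valid — all requirements satisfied.

Notice: 30 days given; 30 required. Satisfied.
Quorum: 25% of 1,187 = 296.75, rounded up to 297; 297 present. Satisfied.
Vote: requires three-fifths of the votes cast (297 − 21 abstaining = 276); 3/5 of 276 = 165.60, rounded up to 166, so 166 needed; 166 in favor. Satisfied.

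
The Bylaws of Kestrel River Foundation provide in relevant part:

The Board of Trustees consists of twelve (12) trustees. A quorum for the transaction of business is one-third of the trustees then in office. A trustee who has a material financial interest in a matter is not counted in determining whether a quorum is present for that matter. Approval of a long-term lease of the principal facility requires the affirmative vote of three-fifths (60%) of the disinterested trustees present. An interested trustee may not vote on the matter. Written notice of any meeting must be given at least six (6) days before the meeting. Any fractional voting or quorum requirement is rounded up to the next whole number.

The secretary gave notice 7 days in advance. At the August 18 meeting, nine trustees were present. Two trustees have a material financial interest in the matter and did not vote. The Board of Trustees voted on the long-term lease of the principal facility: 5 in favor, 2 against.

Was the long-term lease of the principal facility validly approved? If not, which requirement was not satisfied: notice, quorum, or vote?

Valid — all requirements satisfied.

Notice: 7 days given; 6 required (7 ≥ 6). Satisfied.
Quorum: 9 present, but the 2 interested trustees do not count, leaving 7. Quorum is 4. Satisfied.
Vote: the long-term lease of the principal facility requires three-fifths of the disinterested trustees present (9 − 2 = 7). 3/5 of 7 = 4.20, rounded up to 5, so 5 affirmative votes are needed; 5 voted in favor. Satisfied.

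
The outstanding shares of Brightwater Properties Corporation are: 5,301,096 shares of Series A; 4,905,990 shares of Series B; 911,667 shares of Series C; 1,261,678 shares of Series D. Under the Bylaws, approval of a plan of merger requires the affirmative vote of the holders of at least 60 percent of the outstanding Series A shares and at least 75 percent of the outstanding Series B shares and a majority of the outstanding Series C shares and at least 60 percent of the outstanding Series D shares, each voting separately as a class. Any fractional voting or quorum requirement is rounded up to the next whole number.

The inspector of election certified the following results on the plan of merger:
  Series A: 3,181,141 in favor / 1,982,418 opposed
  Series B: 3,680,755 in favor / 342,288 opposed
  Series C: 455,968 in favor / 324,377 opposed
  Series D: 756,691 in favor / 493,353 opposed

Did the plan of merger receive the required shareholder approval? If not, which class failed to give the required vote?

Series A: 3/5 of 5301096 = 3180657.60, rounded up to 3180658; 3,180,658 required, 3,181,141 in favor — approved.
Series B: 3/4 of 4905990 = 3679492.50, rounded up to 3679493; 3,679,493 required, 3,680,755 in favor — approved.
Series C: a majority of 911667 is 455834; 455,834 required, 455,968 in favor — approved.
Series D: 3/5 of 1261678 = 757006.80, rounded up to 757007; 757,007 required, 756,691 in favor — not approved.

Not approved — the Series D shares did not give the required vote.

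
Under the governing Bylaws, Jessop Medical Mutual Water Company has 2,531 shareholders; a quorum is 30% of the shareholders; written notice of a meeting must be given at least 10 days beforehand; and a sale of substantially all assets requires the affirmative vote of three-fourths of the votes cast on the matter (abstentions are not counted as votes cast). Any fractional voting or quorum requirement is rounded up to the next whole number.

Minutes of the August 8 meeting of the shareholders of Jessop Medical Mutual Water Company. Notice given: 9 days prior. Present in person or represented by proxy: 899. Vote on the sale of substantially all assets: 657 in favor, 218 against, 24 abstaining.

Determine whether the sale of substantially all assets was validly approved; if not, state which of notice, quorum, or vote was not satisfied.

Invalid — notice requirement not satisfied.

Notice: 9 days given; 10 required. Not satisfied.
Quorum: 30% of 2,531 = 759.30, rounded up to 760; 899 present. Satisfied.
Vote: requires three-fourths of the votes cast (899 − 24 abstaining = 875); 3/4 of 875 = 656.25, rounded up to 657, so 657 needed; 657 in favor. Satisfied.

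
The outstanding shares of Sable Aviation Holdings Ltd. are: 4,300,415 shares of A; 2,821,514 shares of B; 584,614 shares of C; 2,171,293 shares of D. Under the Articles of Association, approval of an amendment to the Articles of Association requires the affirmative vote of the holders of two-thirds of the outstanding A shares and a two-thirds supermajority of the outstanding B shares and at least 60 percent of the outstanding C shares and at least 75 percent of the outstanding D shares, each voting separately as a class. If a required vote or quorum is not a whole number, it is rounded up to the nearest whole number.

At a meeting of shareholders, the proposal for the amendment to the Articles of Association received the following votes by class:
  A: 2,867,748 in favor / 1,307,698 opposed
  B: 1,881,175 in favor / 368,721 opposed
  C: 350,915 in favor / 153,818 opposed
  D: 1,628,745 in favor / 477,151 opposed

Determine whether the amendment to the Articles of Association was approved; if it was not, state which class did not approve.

A: 2/3 of 4300415 = 2866943.33, rounded up to 2866944; 2,866,944 required, 2,867,748 in favor — approved.
B: 2/3 of 2821514 = 1881009.33, rounded up to 1881010; 1,881,010 required, 1,881,175 in favor — approved.
C: 3/5 of 584614 = 350768.40, rounded up to 350769; 350,769 required, 350,915 in favor — approved.
D: 3/4 of 2171293 = 1628469.75, rounded up to 1628470; 1,628,470 required, 1,628,745 in favor — approved.

Approved — every class gave the required vote.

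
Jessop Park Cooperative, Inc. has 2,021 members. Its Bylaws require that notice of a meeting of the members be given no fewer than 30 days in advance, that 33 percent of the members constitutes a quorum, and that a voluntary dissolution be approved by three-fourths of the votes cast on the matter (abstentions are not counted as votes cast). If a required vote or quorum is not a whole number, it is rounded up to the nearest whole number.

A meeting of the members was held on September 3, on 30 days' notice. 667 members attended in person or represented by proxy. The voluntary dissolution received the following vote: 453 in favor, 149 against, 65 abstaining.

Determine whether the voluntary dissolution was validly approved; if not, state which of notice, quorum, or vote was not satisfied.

Valid — all requirements satisfied.

Notice: 30 days given; 30 required. Satisfied.
Quorum: 33% of 2,021 = 666.93, rounded up to 667; 667 present. Satisfied.
Vote: requires three-fourths of the votes cast (667 − 65 abstaining = 602); 3/4 of 602 = 451.50, rounded up to 452, so 452 needed; 453 in favor. Satisfied.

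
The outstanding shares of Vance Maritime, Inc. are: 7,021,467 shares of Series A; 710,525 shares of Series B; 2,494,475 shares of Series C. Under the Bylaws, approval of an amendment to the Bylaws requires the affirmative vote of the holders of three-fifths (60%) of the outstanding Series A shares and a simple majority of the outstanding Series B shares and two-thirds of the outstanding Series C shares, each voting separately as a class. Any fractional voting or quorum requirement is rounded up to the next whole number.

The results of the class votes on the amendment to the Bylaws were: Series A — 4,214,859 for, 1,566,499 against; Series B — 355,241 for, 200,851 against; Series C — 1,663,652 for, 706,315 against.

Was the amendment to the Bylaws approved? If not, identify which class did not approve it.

Not approved — the Series B shares did not give the required vote.

Series A: 3/5 of 7021467 = 4212880.20, rounded up to 4212881; 4,212,881 required, 4,214,859 in favor — approved.
Series B: a majority of 710525 is 355263; 355,263 required, 355,241 in favor — not approved.
Series C: 2/3 of 2494475 = 1662983.33, rounded up to 1662984; 1,662,984 required, 1,663,652 in favor — approved.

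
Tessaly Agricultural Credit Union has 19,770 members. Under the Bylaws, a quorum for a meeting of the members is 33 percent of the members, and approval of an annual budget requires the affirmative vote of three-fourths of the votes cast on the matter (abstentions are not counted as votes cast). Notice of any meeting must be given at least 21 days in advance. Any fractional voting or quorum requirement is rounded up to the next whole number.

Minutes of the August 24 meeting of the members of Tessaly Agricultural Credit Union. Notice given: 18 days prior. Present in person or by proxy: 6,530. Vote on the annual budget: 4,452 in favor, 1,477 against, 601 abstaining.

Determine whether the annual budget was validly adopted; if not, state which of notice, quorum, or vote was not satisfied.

Notice: 18 days given; 21 required. Not satisfied.
Quorum: 33% of 19,770 = 6,524.10, rounded up to 6,525; 6,530 present. Satisfied.
Vote: requires three-fourths of the votes cast (6,530 − 601 abstaining = 5,929); 3/4 of 5929 = 4446.75, rounded up to 4447, so 4,447 needed; 4,452 in favor. Satisfied.

Invalid — notice requirement not satisfied.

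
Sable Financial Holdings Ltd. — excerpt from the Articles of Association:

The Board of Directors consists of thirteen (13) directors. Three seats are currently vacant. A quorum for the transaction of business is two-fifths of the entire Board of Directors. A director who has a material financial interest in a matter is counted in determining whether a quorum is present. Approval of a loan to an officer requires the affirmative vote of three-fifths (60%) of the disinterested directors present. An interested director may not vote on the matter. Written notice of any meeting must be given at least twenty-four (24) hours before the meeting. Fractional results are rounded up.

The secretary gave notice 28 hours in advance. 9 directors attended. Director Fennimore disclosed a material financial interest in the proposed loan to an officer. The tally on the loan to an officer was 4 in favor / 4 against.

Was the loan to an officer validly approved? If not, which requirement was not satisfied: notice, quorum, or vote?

Invalid — vote requirement not satisfied.

Notice: 28 hours given; 24 required (28 ≥ 24). Satisfied.
Quorum: 9 present (interested directors count toward quorum); quorum is 6. Satisfied.
Vote: the loan to an officer requires three-fifths of the disinterested directors present (9 − 1 = 8). 3/5 of 8 = 4.80, rounded up to 5, so 5 affirmative votes are needed; 4 voted in favor. Not satisfied.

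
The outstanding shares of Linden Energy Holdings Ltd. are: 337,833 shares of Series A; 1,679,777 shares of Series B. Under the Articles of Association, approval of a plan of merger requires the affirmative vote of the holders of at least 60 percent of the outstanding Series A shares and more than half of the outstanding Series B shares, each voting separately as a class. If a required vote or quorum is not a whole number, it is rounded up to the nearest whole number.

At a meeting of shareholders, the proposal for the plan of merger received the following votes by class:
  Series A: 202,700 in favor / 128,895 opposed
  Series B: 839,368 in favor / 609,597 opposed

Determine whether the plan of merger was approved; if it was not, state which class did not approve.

Series A: 3/5 of 337833 = 202699.80, rounded up to 202700; 202,700 required, 202,700 in favor — approved.
Series B: a majority of 1679777 is 839889; 839,889 required, 839,368 in favor — not approved.

Not approved — the Series B shares did not give the required vote.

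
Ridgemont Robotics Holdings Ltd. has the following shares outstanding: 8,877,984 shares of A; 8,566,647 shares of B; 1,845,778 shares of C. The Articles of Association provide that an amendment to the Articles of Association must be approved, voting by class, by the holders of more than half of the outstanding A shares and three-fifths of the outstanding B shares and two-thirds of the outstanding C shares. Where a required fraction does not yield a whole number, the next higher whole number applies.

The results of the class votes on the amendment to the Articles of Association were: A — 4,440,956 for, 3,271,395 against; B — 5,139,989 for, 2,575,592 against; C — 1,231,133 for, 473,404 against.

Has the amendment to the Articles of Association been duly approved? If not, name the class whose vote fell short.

A: a majority of 8877984 is 4438993; 4,438,993 required, 4,440,956 in favor — approved.
B: 3/5 of 8566647 = 5139988.20, rounded up to 5139989; 5,139,989 required, 5,139,989 in favor — approved.
C: 2/3 of 1845778 = 1230518.67, rounded up to 1230519; 1,230,519 required, 1,231,133 in favor — approved.

Approved — every class gave the required vote.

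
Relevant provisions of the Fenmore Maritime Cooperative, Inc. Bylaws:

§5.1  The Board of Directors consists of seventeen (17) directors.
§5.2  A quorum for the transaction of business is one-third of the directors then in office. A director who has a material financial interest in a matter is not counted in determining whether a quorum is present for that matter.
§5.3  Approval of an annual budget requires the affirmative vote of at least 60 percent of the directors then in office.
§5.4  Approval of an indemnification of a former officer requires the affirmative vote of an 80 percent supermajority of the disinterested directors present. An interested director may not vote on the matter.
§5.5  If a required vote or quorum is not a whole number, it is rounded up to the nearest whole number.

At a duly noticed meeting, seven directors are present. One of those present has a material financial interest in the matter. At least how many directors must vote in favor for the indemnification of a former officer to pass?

5

The indemnification of a former officer requires four-fifths of the disinterested directors present (7 − 1 = 6).
4/5 of 6 = 4.80, rounded up to 5.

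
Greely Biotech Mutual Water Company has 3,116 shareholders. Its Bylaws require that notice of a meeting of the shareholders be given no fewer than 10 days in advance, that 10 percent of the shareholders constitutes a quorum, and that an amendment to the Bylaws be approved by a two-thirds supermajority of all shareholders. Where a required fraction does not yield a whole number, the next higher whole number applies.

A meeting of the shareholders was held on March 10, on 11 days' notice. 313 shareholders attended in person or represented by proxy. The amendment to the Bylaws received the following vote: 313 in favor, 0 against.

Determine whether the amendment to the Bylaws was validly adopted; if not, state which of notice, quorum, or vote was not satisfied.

Invalid — vote requirement not satisfied.

Notice: 11 days given; 10 required. Satisfied.
Quorum: 10% of 3,116 = 311.60, rounded up to 312; 313 present. Satisfied.
Vote: requires two-thirds of all shareholders (3,116); 2/3 of 3116 = 2077.33, rounded up to 2078, so 2,078 needed; 313 in favor. Not satisfied.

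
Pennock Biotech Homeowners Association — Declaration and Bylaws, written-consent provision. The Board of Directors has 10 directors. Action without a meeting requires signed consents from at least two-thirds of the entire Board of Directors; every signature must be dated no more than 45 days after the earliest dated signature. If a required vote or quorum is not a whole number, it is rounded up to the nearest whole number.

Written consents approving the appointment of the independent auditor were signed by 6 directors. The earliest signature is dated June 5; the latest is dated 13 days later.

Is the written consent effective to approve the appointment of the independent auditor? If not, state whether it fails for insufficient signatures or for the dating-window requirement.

Signatures required: at least two-thirds of 10 — 2/3 of 10 = 6.67, rounded up to 7, so 7 needed; 6 signed. Insufficient.
Dating window: the latest signature is 13 days after the earliest; the limit is 45 days. Within the window.

Not effective — insufficient signatures.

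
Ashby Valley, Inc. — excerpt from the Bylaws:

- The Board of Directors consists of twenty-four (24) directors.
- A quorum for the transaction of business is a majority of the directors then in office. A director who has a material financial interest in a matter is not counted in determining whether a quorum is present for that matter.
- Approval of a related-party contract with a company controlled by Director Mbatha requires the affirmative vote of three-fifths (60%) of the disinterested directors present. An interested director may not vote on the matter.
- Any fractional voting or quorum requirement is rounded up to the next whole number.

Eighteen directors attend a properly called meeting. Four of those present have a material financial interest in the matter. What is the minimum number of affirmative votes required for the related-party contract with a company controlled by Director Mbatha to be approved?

9

The related-party contract with a company controlled by Director Mbatha requires three-fifths of the disinterested directors present (18 − 4 = 14).
3/5 of 14 = 8.40, rounded up to 9.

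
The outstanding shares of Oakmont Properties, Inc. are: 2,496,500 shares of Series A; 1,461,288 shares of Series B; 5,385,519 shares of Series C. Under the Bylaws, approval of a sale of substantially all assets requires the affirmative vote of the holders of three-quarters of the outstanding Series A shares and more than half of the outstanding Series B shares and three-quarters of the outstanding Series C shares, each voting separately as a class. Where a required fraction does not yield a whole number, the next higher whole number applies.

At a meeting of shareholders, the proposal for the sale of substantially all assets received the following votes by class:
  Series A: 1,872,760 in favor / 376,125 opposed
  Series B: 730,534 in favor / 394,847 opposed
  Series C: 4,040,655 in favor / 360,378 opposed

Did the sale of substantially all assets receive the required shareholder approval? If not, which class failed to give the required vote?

Series A: 3/4 of 2496500 = 1872375; 1,872,375 required, 1,872,760 in favor — approved.
Series B: a majority of 1461288 is 730645; 730,645 required, 730,534 in favor — not approved.
Series C: 3/4 of 5385519 = 4039139.25, rounded up to 4039140; 4,039,140 required, 4,040,655 in favor — approved.

Not approved — the Series B shares did not give the required vote.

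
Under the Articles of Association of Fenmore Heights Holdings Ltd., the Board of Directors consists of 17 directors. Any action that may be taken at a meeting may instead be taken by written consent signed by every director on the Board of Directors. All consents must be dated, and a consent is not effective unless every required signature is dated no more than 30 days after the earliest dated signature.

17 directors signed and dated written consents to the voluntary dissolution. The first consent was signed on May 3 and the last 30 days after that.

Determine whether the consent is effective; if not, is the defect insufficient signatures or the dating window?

Signatures required: the unanimous vote of 17 — unanimous means all 17, so 17 needed; 17 signed. Sufficient.
Dating window: the latest signature is 30 days after the earliest; the limit is 30 days. Within the window.

Effective — both the signature and dating-window requirements are satisfied.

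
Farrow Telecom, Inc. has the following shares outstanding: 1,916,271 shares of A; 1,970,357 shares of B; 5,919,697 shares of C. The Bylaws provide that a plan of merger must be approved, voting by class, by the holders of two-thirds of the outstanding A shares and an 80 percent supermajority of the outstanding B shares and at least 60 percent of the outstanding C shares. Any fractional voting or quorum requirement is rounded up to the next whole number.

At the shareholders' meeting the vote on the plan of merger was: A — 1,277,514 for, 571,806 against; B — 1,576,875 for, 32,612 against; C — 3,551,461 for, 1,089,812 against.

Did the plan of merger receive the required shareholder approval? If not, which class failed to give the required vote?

A: 2/3 of 1916271 = 1277514; 1,277,514 required, 1,277,514 in favor — approved.
B: 4/5 of 1970357 = 1576285.60, rounded up to 1576286; 1,576,286 required, 1,576,875 in favor — approved.
C: 3/5 of 5919697 = 3551818.20, rounded up to 3551819; 3,551,819 required, 3,551,461 in favor — not approved.

Not approved — the C shares did not give the required vote.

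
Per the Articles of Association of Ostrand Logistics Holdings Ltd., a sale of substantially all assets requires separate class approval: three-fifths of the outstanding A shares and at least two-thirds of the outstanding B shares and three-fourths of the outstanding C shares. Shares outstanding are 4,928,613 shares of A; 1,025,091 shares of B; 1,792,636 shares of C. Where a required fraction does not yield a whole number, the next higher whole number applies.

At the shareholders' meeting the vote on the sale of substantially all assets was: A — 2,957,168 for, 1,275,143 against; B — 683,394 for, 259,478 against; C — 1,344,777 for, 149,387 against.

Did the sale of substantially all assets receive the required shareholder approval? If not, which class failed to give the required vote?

A: 3/5 of 4928613 = 2957167.80, rounded up to 2957168; 2,957,168 required, 2,957,168 in favor — approved.
B: 2/3 of 1025091 = 683394; 683,394 required, 683,394 in favor — approved.
C: 3/4 of 1792636 = 1344477; 1,344,477 required, 1,344,777 in favor — approved.

Approved — every class gave the required vote.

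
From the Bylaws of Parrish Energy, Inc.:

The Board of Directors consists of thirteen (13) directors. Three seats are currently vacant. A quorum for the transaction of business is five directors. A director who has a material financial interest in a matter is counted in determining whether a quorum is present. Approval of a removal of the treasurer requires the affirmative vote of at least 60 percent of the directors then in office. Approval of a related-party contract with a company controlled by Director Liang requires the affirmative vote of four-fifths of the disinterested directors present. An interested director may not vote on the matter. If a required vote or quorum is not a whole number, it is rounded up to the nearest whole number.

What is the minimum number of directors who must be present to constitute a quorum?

5

The quorum is fixed at 5.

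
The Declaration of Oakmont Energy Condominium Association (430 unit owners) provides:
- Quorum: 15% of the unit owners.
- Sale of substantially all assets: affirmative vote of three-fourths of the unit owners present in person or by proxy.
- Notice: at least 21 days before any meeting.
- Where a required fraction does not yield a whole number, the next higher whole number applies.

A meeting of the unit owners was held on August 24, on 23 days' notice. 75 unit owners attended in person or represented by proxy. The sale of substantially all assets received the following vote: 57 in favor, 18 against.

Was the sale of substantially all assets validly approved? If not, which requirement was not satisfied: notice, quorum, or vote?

Notice: 23 days given; 21 required. Satisfied.
Quorum: 15% of 430 = 64.50, rounded up to 65; 75 present. Satisfied.
Vote: requires three-fourths of those present (75); 3/4 of 75 = 56.25, rounded up to 57, so 57 needed; 57 in favor. Satisfied.

Valid — all requirements satisfied.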